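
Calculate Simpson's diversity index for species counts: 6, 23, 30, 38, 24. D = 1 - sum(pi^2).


Total N = 6 + 23 + 30 + 38 + 24 = 121
Per-species terms:
  p = 6/121 = 0.049587; p^2 = 0.049587^2 = 0.002459
  p = 23/121 = 0.190083; p^2 = 0.190083^2 = 0.036132
  p = 30/121 = 0.247934; p^2 = 0.247934^2 = 0.061471
  p = 38/121 = 0.314050; p^2 = 0.314050^2 = 0.098627
  p = 24/121 = 0.198347; p^2 = 0.198347^2 = 0.039342
sum(p^2) = 0.002459 + 0.036132 + 0.061471 + 0.098627 + 0.039342 = 0.238031
D = 1 - 0.238031 = 0.761969 ≈ 0.7620

0.7620


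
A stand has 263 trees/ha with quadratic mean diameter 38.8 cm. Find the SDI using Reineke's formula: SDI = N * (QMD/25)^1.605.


QMD/25 = 38.8/25 = 1.552
(1.552)^1.605 = exp(1.605 * ln(1.552)) = exp(1.605 * 0.439544) = exp(0.705468) = 2.02479
SDI = 263 * 2.02479 = 532.520 ≈ 533

533


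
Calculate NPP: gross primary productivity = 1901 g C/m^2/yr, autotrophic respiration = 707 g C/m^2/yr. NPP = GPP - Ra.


NPP = GPP - Ra = 1901 - 707 = 1194 g C/m^2/yr

1194 g C/m^2/yr


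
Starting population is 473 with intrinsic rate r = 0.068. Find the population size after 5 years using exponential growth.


r*t = 0.068 * 5 = 0.34
exp(0.34) = 1.40495
N = 473 * 1.40495 = 664.541 ≈ 665

665


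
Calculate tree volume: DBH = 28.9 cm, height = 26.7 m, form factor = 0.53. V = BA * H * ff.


(D/200)^2 = (28.9/200)^2 = 0.1445^2 = 0.02088025
BA = 3.141593 * 0.02088025 = 0.0655972 m^2
V = 0.0655972 * 26.7 * 0.53 = 0.928266 ≈ 0.928 m^3

0.928 m^3


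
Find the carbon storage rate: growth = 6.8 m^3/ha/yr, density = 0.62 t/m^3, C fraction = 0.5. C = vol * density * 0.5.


C = 6.8 * 0.62 * 0.5 = 2.108 ≈ 2.11 t C/ha/yr

2.11 t C/ha/yr


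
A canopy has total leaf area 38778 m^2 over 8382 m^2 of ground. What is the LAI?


LAI = 38778 / 8382 = 4.6263 ≈ 4.63

4.63


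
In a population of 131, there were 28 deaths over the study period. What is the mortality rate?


Mortality rate = 28 / 131 = 0.213740 ≈ 0.2137

0.2137


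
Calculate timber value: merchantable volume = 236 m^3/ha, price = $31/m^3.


Value = 236 * 31 = $7316/ha

$7316/ha


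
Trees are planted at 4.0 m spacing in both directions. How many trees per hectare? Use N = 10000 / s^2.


N = 10000 / 4.0^2 = 10000 / 16 = 625.000 ≈ 625 trees/ha

625 trees/ha


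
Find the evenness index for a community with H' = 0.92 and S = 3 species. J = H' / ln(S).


ln(3) = 1.09861
J = H' / ln(S) = 0.92 / 1.09861 = 0.837422 ≈ 0.8374

0.8374


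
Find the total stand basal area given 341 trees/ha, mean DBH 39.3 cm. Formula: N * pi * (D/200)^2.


(D/200)^2 = (39.3/200)^2 = 0.1965^2 = 0.03861225
Individual BA = 3.141593 * 0.03861225 = 0.121304 m^2
Stand BA = 341 * 0.121304 = 41.3647 ≈ 41.36 m^2/ha

41.36 m^2/ha


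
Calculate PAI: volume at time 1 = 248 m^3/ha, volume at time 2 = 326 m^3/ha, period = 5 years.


PAI = (V2 - V1) / period = (326 - 248) / 5 = 78 / 5 = 15.60 m^3/ha/yr

15.60 m^3/ha/yr


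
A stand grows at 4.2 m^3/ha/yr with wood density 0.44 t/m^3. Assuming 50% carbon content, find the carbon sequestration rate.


C = 4.2 * 0.44 * 0.5 = 0.924 ≈ 0.92 t C/ha/yr

0.92 t C/ha/yr


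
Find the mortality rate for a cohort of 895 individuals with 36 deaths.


Mortality rate = 36 / 895 = 0.040223 ≈ 0.0402

0.0402


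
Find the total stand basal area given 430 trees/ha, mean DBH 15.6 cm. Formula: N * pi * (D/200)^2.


(D/200)^2 = (15.6/200)^2 = 0.078^2 = 0.006084
Individual BA = 3.141593 * 0.006084 = 0.0191135 m^2
Stand BA = 430 * 0.0191135 = 8.21881 ≈ 8.22 m^2/ha

8.22 m^2/ha


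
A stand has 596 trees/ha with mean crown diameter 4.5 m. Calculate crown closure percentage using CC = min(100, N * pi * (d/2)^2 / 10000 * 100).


(d/2)^2 = (4.5/2)^2 = 2.25^2 = 5.0625
Crown area = 3.141593 * 5.0625 = 15.9043 m^2
N * area / 10000 * 100 = 596 * 15.9043 / 10000 * 100 = 94.7896
CC = min(100, 94.7896) = 94.7896 ≈ 94.8%

94.8%


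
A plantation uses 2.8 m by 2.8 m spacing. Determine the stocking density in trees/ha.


N = 10000 / 2.8^2 = 10000 / 7.84 = 1275.51 ≈ 1276 trees/ha

1276 trees/ha


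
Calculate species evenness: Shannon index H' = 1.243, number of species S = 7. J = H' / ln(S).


ln(7) = 1.94591
J = H' / ln(S) = 1.243 / 1.94591 = 0.638776 ≈ 0.6388

0.6388


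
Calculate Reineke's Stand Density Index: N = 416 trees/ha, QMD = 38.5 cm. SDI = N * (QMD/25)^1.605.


QMD/25 = 38.5/25 = 1.54
(1.54)^1.605 = exp(1.605 * ln(1.54)) = exp(1.605 * 0.431782) = exp(0.693010) = 1.99973
SDI = 416 * 1.99973 = 831.888 ≈ 832

832


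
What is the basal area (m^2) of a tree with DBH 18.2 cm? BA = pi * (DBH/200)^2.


D/200 = 18.2/200 = 0.091 m
(D/200)^2 = 0.091^2 = 0.008281
BA = 3.141593 * 0.008281 = 0.0260155 ≈ 0.0260 m^2

0.0260 m^2


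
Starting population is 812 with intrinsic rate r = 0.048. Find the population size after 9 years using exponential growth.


r*t = 0.048 * 9 = 0.432
exp(0.432) = 1.54034
N = 812 * 1.54034 = 1250.76 ≈ 1251

1251


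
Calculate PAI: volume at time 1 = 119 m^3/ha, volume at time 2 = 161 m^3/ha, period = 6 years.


PAI = (V2 - V1) / period = (161 - 119) / 6 = 42 / 6 = 7.00 m^3/ha/yr

7.00 m^3/ha/yr


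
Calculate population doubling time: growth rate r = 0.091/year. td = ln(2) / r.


td = ln(2) / 0.091 = 0.693147 / 0.091 = 7.61700 ≈ 7.6 years

7.6 years


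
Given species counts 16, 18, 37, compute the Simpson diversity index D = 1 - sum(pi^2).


Total N = 16 + 18 + 37 = 71
Per-species terms:
  p = 16/71 = 0.225352; p^2 = 0.225352^2 = 0.050784
  p = 18/71 = 0.253521; p^2 = 0.253521^2 = 0.064273
  p = 37/71 = 0.521127; p^2 = 0.521127^2 = 0.271573
sum(p^2) = 0.050784 + 0.064273 + 0.271573 = 0.386630
D = 1 - 0.386630 = 0.613370 ≈ 0.6134

0.6134


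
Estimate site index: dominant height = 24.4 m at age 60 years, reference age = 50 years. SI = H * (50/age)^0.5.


50/60 = 0.833333
(0.833333)^0.5 = 0.912871
SI = 24.4 * 0.912871 = 22.2741 ≈ 22.3 m

22.3 m


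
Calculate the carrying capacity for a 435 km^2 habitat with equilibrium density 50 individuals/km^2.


K = 50 * 435 = 21750 individuals

21750 individuals


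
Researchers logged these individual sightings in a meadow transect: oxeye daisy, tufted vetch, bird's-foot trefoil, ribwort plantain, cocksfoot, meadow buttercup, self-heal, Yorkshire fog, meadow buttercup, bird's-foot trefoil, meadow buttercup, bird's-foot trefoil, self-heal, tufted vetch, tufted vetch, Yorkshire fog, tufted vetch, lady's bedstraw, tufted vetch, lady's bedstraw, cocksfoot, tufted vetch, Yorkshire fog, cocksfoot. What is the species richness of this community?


Total individuals logged = 24
Distinct species (count of individuals): oxeye daisy (1), tufted vetch (6), bird's-foot trefoil (3), ribwort plantain (1), cocksfoot (3), meadow buttercup (3), self-heal (2), Yorkshire fog (3), lady's bedstraw (2)
Species richness = number of distinct species = 9

9


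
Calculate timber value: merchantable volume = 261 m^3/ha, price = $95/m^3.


Value = 261 * 95 = $24795/ha

$24795/ha


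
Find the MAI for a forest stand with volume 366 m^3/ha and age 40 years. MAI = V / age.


MAI = 366 / 40 = 9.15 m^3/ha/yr

9.15 m^3/ha/yr


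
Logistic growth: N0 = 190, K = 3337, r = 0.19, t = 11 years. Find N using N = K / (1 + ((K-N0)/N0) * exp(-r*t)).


(K - N0)/N0 = (3337 - 190)/190 = 3147/190 = 16.5632
r*t = 0.19 * 11 = 2.09; exp(-2.09) = 0.123687
16.5632 * 0.123687 = 2.04865
1 + 2.04865 = 3.04865
N = 3337 / 3.04865 = 1094.58 ≈ 1095

1095


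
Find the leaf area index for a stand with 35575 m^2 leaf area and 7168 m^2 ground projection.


LAI = 35575 / 7168 = 4.9630 ≈ 4.96

4.96


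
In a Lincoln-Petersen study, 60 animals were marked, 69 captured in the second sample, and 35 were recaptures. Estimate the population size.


N = M * C / R = 60 * 69 / 35 = 4140 / 35 = 118.29 ≈ 118

118 individuals


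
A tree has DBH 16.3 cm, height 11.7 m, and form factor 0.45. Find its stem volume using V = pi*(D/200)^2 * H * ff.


(D/200)^2 = (16.3/200)^2 = 0.0815^2 = 0.00664225
BA = 3.141593 * 0.00664225 = 0.0208672 m^2
V = 0.0208672 * 11.7 * 0.45 = 0.109866 ≈ 0.110 m^3

0.110 m^3


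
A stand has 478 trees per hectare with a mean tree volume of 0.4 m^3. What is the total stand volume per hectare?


V_stand = 478 * 0.4 = 191.2 m^3/ha

191.2 m^3/ha


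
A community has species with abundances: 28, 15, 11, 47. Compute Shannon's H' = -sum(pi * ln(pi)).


Total N = 28 + 15 + 11 + 47 = 101
Per-species terms:
  p = 28/101 = 0.277228; ln(p) = -1.282915; p*ln(p) = 0.277228 * (-1.282915) = -0.355660
  p = 15/101 = 0.148515; ln(p) = -1.907069; p*ln(p) = 0.148515 * (-1.907069) = -0.283228
  p = 11/101 = 0.108911; ln(p) = -2.217224; p*ln(p) = 0.108911 * (-2.217224) = -0.241480
  p = 47/101 = 0.465347; ln(p) = -0.764972; p*ln(p) = 0.465347 * (-0.764972) = -0.355977
sum(p*ln(p)) = (-0.355660) + (-0.283228) + (-0.241480) + (-0.355977) = -1.236345
H' = -(-1.236345) = 1.236345 ≈ 1.2363

1.2363


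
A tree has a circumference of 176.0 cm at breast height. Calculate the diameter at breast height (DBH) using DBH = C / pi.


DBH = C / pi = 176.0 / 3.141593 = 56.0225 ≈ 56.02 cm

56.02 cm


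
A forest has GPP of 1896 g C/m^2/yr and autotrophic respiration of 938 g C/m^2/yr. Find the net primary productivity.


NPP = GPP - Ra = 1896 - 938 = 958 g C/m^2/yr

958 g C/m^2/yr


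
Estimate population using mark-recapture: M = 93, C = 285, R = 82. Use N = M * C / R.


N = M * C / R = 93 * 285 / 82 = 26505 / 82 = 323.23 ≈ 323

323 individuals


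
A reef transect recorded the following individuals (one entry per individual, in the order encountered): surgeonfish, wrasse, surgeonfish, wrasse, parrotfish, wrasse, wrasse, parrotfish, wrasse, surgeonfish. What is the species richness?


Total individuals logged = 10
Distinct species (count of individuals): surgeonfish (3), wrasse (5), parrotfish (2)
Species richness = number of distinct species = 3

3


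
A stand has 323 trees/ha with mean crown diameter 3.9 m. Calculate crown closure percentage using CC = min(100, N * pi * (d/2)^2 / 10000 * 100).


(d/2)^2 = (3.9/2)^2 = 1.95^2 = 3.8025
Crown area = 3.141593 * 3.8025 = 11.9459 m^2
N * area / 10000 * 100 = 323 * 11.9459 / 10000 * 100 = 38.5853
CC = min(100, 38.5853) = 38.5853 ≈ 38.6%

38.6%


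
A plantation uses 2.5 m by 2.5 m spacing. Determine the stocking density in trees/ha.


N = 10000 / 2.5^2 = 10000 / 6.25 = 1600.00 ≈ 1600 trees/ha

1600 trees/ha


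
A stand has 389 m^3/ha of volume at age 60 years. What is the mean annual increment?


MAI = 389 / 60 = 6.4833 ≈ 6.48 m^3/ha/yr

6.48 m^3/ha/yr


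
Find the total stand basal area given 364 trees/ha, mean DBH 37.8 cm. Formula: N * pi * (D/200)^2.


(D/200)^2 = (37.8/200)^2 = 0.189^2 = 0.035721
Individual BA = 3.141593 * 0.035721 = 0.112221 m^2
Stand BA = 364 * 0.112221 = 40.8484 ≈ 40.85 m^2/ha

40.85 m^2/ha


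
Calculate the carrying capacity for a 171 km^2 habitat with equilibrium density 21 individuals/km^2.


K = 21 * 171 = 3591 individuals

3591 individuals


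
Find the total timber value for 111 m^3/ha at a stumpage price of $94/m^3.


Value = 111 * 94 = $10434/ha

$10434/ha


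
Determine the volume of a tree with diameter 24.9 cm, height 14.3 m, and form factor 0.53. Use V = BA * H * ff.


(D/200)^2 = (24.9/200)^2 = 0.1245^2 = 0.01550025
BA = 3.141593 * 0.01550025 = 0.0486955 m^2
V = 0.0486955 * 14.3 * 0.53 = 0.369063 ≈ 0.369 m^3

0.369 m^3


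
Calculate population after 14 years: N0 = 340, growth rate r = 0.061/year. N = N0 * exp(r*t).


r*t = 0.061 * 14 = 0.854
exp(0.854) = 2.34902
N = 340 * 2.34902 = 798.667 ≈ 799

799


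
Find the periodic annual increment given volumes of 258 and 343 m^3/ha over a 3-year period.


PAI = (V2 - V1) / period = (343 - 258) / 3 = 85 / 3 = 28.3333 ≈ 28.33 m^3/ha/yr

28.33 m^3/ha/yr


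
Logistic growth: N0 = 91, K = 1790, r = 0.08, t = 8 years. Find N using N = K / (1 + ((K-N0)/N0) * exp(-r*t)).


(K - N0)/N0 = (1790 - 91)/91 = 1699/91 = 18.6703
r*t = 0.08 * 8 = 0.64; exp(-0.64) = 0.527292
18.6703 * 0.527292 = 9.84470
1 + 9.84470 = 10.8447
N = 1790 / 10.8447 = 165.058 ≈ 165

165


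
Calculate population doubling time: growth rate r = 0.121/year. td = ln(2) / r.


td = ln(2) / 0.121 = 0.693147 / 0.121 = 5.72849 ≈ 5.7 years

5.7 years


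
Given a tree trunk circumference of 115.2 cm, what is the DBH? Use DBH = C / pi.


DBH = C / pi = 115.2 / 3.141593 = 36.6693 ≈ 36.67 cm

36.67 cm


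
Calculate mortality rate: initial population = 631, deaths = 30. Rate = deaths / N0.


Mortality rate = 30 / 631 = 0.047544 ≈ 0.0475

0.0475


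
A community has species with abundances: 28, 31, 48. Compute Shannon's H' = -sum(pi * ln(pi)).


Total N = 28 + 31 + 48 = 107
Per-species terms:
  p = 28/107 = 0.261682; ln(p) = -1.340625; p*ln(p) = 0.261682 * (-1.340625) = -0.350817
  p = 31/107 = 0.289720; ln(p) = -1.238840; p*ln(p) = 0.289720 * (-1.238840) = -0.358917
  p = 48/107 = 0.448598; ln(p) = -0.801628; p*ln(p) = 0.448598 * (-0.801628) = -0.359609
sum(p*ln(p)) = (-0.350817) + (-0.358917) + (-0.359609) = -1.069343
H' = -(-1.069343) = 1.069343 ≈ 1.0693

1.0693


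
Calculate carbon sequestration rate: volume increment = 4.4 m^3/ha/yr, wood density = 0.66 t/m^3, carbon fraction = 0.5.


C = 4.4 * 0.66 * 0.5 = 1.452 ≈ 1.45 t C/ha/yr

1.45 t C/ha/yr


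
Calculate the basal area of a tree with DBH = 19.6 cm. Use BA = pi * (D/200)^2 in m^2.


D/200 = 19.6/200 = 0.098 m
(D/200)^2 = 0.098^2 = 0.009604
BA = 3.141593 * 0.009604 = 0.0301719 ≈ 0.0302 m^2

0.0302 m^2


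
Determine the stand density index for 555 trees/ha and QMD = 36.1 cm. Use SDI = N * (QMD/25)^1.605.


QMD/25 = 36.1/25 = 1.444
(1.444)^1.605 = exp(1.605 * ln(1.444)) = exp(1.605 * 0.367417) = exp(0.589704) = 1.80345
SDI = 555 * 1.80345 = 1000.91 ≈ 1001

1001


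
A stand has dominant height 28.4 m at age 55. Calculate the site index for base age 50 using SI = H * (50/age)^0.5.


50/55 = 0.909091
(0.909091)^0.5 = 0.953463
SI = 28.4 * 0.953463 = 27.0783 ≈ 27.1 m

27.1 m


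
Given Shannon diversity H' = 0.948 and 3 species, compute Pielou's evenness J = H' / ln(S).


ln(3) = 1.09861
J = H' / ln(S) = 0.948 / 1.09861 = 0.862909 ≈ 0.8629

0.8629


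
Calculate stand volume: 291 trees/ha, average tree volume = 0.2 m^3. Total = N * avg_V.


V_stand = 291 * 0.2 = 58.2 m^3/ha

58.2 m^3/ha


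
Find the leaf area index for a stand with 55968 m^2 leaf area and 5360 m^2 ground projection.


LAI = 55968 / 5360 = 10.4418 ≈ 10.44

10.44


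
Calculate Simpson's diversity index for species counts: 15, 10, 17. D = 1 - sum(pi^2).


Total N = 15 + 10 + 17 = 42
Per-species terms:
  p = 15/42 = 0.357143; p^2 = 0.357143^2 = 0.127551
  p = 10/42 = 0.238095; p^2 = 0.238095^2 = 0.056689
  p = 17/42 = 0.404762; p^2 = 0.404762^2 = 0.163832
sum(p^2) = 0.127551 + 0.056689 + 0.163832 = 0.348072
D = 1 - 0.348072 = 0.651928 ≈ 0.6519

0.6519


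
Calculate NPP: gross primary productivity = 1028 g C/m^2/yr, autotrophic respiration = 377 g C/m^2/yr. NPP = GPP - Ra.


NPP = GPP - Ra = 1028 - 377 = 651 g C/m^2/yr

651 g C/m^2/yr


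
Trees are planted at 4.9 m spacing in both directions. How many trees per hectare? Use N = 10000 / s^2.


N = 10000 / 4.9^2 = 10000 / 24.01 = 416.493 ≈ 416 trees/ha

416 trees/ha


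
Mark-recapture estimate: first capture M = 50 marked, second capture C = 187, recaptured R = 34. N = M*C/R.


N = M * C / R = 50 * 187 / 34 = 9350 / 34 = 275

275 individuals


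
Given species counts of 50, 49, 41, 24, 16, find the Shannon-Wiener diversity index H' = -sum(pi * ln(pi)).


Total N = 50 + 49 + 41 + 24 + 16 = 180
Per-species terms:
  p = 50/180 = 0.277778; ln(p) = -1.280933; p*ln(p) = 0.277778 * (-1.280933) = -0.355815
  p = 49/180 = 0.272222; ln(p) = -1.301137; p*ln(p) = 0.272222 * (-1.301137) = -0.354198
  p = 41/180 = 0.227778; ln(p) = -1.479384; p*ln(p) = 0.227778 * (-1.479384) = -0.336971
  p = 24/180 = 0.133333; ln(p) = -2.014906; p*ln(p) = 0.133333 * (-2.014906) = -0.268653
  p = 16/180 = 0.088889; ln(p) = -2.420367; p*ln(p) = 0.088889 * (-2.420367) = -0.215144
sum(p*ln(p)) = (-0.355815) + (-0.354198) + (-0.336971) + (-0.268653) + (-0.215144) = -1.530781
H' = -(-1.530781) = 1.530781 ≈ 1.5308

1.5308


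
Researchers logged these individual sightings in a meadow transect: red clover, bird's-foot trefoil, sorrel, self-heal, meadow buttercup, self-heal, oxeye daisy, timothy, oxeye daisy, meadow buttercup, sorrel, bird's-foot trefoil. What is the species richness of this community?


Total individuals logged = 12
Distinct species (count of individuals): red clover (1), bird's-foot trefoil (2), sorrel (2), self-heal (2), meadow buttercup (2), oxeye daisy (2), timothy (1)
Species richness = number of distinct species = 7

7


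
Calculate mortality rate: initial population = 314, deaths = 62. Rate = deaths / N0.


Mortality rate = 62 / 314 = 0.197452 ≈ 0.1975

0.1975


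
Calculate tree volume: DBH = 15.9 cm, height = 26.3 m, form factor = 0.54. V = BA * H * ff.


(D/200)^2 = (15.9/200)^2 = 0.0795^2 = 0.00632025
BA = 3.141593 * 0.00632025 = 0.0198557 m^2
V = 0.0198557 * 26.3 * 0.54 = 0.281991 ≈ 0.282 m^3

0.282 m^3


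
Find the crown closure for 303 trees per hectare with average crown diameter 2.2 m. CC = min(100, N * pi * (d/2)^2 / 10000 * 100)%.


(d/2)^2 = (2.2/2)^2 = 1.1^2 = 1.21
Crown area = 3.141593 * 1.21 = 3.80133 m^2
N * area / 10000 * 100 = 303 * 3.80133 / 10000 * 100 = 11.5180
CC = min(100, 11.5180) = 11.5180 ≈ 11.5%

11.5%


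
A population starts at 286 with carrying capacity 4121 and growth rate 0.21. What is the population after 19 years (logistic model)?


(K - N0)/N0 = (4121 - 286)/286 = 3835/286 = 13.4091
r*t = 0.21 * 19 = 3.99; exp(-3.99) = 0.0184997
13.4091 * 0.0184997 = 0.248064
1 + 0.248064 = 1.24806
N = 4121 / 1.24806 = 3301.92 ≈ 3302

3302


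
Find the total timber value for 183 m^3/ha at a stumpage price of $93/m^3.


Value = 183 * 93 = $17019/ha

$17019/ha


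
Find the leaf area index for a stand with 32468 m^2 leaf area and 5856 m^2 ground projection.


LAI = 32468 / 5856 = 5.5444 ≈ 5.54

5.54


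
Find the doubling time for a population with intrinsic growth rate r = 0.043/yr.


td = ln(2) / 0.043 = 0.693147 / 0.043 = 16.1197 ≈ 16.1 years

16.1 years


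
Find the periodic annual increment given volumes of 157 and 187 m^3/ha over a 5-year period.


PAI = (V2 - V1) / period = (187 - 157) / 5 = 30 / 5 = 6.00 m^3/ha/yr

6.00 m^3/ha/yr


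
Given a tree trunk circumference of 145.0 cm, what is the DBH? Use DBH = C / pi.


DBH = C / pi = 145.0 / 3.141593 = 46.1549 ≈ 46.15 cm

46.15 cm


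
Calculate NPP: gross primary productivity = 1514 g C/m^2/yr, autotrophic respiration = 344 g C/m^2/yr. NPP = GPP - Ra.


NPP = GPP - Ra = 1514 - 344 = 1170 g C/m^2/yr

1170 g C/m^2/yr


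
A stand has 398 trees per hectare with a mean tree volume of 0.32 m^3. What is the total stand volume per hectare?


V_stand = 398 * 0.32 = 127.36 ≈ 127.4 m^3/ha

127.4 m^3/ha


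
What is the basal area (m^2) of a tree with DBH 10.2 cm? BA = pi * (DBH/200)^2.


D/200 = 10.2/200 = 0.051 m
(D/200)^2 = 0.051^2 = 0.002601
BA = 3.141593 * 0.002601 = 0.00817128 ≈ 0.0082 m^2

0.0082 m^2


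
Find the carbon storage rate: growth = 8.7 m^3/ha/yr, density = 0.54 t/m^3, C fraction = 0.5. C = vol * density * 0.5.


C = 8.7 * 0.54 * 0.5 = 2.349 ≈ 2.35 t C/ha/yr

2.35 t C/ha/yr


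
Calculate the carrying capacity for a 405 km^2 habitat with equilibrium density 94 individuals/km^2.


K = 94 * 405 = 38070 individuals

38070 individuals


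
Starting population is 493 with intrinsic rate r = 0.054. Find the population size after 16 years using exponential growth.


r*t = 0.054 * 16 = 0.864
exp(0.864) = 2.37263
N = 493 * 2.37263 = 1169.71 ≈ 1170

1170


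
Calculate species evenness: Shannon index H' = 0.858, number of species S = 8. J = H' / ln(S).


ln(8) = 2.07944
J = H' / ln(S) = 0.858 / 2.07944 = 0.412611 ≈ 0.4126

0.4126


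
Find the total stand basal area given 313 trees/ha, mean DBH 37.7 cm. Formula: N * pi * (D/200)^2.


(D/200)^2 = (37.7/200)^2 = 0.1885^2 = 0.03553225
Individual BA = 3.141593 * 0.03553225 = 0.111628 m^2
Stand BA = 313 * 0.111628 = 34.9396 ≈ 34.94 m^2/ha

34.94 m^2/ha


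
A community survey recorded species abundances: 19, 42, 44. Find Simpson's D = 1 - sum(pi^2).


Total N = 19 + 42 + 44 = 105
Per-species terms:
  p = 19/105 = 0.180952; p^2 = 0.180952^2 = 0.032744
  p = 42/105 = 0.400000; p^2 = 0.400000^2 = 0.160000
  p = 44/105 = 0.419048; p^2 = 0.419048^2 = 0.175601
sum(p^2) = 0.032744 + 0.160000 + 0.175601 = 0.368345
D = 1 - 0.368345 = 0.631655 ≈ 0.6317

0.6317


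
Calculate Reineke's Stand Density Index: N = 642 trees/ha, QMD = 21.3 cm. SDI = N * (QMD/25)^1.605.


QMD/25 = 21.3/25 = 0.852
(0.852)^1.605 = exp(1.605 * ln(0.852)) = exp(1.605 * (-0.160169)) = exp(-0.257071) = 0.773313
SDI = 642 * 0.773313 = 496.467 ≈ 496

496


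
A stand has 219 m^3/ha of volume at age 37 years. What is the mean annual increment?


MAI = 219 / 37 = 5.9189 ≈ 5.92 m^3/ha/yr

5.92 m^3/ha/yr


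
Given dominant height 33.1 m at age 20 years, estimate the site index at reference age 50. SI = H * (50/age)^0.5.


50/20 = 2.50000
(2.50000)^0.5 = 1.58114
SI = 33.1 * 1.58114 = 52.3357 ≈ 52.3 m

52.3 m


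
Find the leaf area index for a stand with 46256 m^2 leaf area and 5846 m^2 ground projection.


LAI = 46256 / 5846 = 7.9124 ≈ 7.91

7.91


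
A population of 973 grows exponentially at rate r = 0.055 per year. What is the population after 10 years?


r*t = 0.055 * 10 = 0.55
exp(0.55) = 1.73325
N = 973 * 1.73325 = 1686.45 ≈ 1686

1686


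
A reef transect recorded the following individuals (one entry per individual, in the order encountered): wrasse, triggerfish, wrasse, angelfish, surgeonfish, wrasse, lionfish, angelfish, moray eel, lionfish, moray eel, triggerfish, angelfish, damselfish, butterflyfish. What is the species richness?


Total individuals logged = 15
Distinct species (count of individuals): wrasse (3), triggerfish (2), angelfish (3), surgeonfish (1), lionfish (2), moray eel (2), damselfish (1), butterflyfish (1)
Species richness = number of distinct species = 8

8


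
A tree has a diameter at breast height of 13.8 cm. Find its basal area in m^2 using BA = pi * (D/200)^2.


D/200 = 13.8/200 = 0.069 m
(D/200)^2 = 0.069^2 = 0.004761
BA = 3.141593 * 0.004761 = 0.0149571 ≈ 0.0150 m^2

0.0150 m^2


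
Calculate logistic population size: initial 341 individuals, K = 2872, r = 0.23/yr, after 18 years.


(K - N0)/N0 = (2872 - 341)/341 = 2531/341 = 7.42229
r*t = 0.23 * 18 = 4.14; exp(-4.14) = 0.0159229
7.42229 * 0.0159229 = 0.118184
1 + 0.118184 = 1.11818
N = 2872 / 1.11818 = 2568.46 ≈ 2568

2568


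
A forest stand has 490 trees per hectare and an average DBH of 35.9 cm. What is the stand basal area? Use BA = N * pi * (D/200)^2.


(D/200)^2 = (35.9/200)^2 = 0.1795^2 = 0.03222025
Individual BA = 3.141593 * 0.03222025 = 0.101223 m^2
Stand BA = 490 * 0.101223 = 49.5993 ≈ 49.60 m^2/ha

49.60 m^2/ha


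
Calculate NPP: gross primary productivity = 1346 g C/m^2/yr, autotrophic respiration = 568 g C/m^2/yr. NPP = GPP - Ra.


NPP = GPP - Ra = 1346 - 568 = 778 g C/m^2/yr

778 g C/m^2/yr


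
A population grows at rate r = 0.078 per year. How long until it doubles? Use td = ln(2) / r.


td = ln(2) / 0.078 = 0.693147 / 0.078 = 8.88650 ≈ 8.9 years

8.9 years


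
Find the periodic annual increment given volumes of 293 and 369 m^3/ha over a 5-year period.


PAI = (V2 - V1) / period = (369 - 293) / 5 = 76 / 5 = 15.20 m^3/ha/yr

15.20 m^3/ha/yr


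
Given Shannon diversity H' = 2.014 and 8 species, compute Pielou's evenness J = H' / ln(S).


ln(8) = 2.07944
J = H' / ln(S) = 2.014 / 2.07944 = 0.968530 ≈ 0.9685

0.9685


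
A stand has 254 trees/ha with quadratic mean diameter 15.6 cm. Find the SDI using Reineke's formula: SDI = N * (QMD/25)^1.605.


QMD/25 = 15.6/25 = 0.624
(0.624)^1.605 = exp(1.605 * ln(0.624)) = exp(1.605 * (-0.471605)) = exp(-0.756926) = 0.469106
SDI = 254 * 0.469106 = 119.153 ≈ 119

119


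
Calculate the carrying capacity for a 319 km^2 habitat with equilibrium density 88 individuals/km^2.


K = 88 * 319 = 28072 individuals

28072 individuals


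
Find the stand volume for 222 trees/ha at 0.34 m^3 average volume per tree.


V_stand = 222 * 0.34 = 75.48 ≈ 75.5 m^3/ha

75.5 m^3/ha


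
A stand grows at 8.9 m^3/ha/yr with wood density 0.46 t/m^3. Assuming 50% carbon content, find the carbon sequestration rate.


C = 8.9 * 0.46 * 0.5 = 2.047 ≈ 2.05 t C/ha/yr

2.05 t C/ha/yr


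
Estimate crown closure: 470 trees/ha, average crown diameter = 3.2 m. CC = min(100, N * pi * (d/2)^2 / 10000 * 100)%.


(d/2)^2 = (3.2/2)^2 = 1.6^2 = 2.56
Crown area = 3.141593 * 2.56 = 8.04248 m^2
N * area / 10000 * 100 = 470 * 8.04248 / 10000 * 100 = 37.7997
CC = min(100, 37.7997) = 37.7997 ≈ 37.8%

37.8%


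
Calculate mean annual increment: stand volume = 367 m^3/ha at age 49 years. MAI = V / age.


MAI = 367 / 49 = 7.4898 ≈ 7.49 m^3/ha/yr

7.49 m^3/ha/yr


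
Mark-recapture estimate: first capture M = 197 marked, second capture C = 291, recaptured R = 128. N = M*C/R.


N = M * C / R = 197 * 291 / 128 = 57327 / 128 = 447.87 ≈ 448

448 individuals


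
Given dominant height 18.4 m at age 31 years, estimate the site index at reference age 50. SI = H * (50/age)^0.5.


50/31 = 1.61290
(1.61290)^0.5 = 1.27000
SI = 18.4 * 1.27000 = 23.3680 ≈ 23.4 m

23.4 m


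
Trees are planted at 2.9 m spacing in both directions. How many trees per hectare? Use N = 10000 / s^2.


N = 10000 / 2.9^2 = 10000 / 8.41 = 1189.06 ≈ 1189 trees/ha

1189 trees/ha


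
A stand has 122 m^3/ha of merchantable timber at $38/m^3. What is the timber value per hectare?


Value = 122 * 38 = $4636/ha

$4636/ha


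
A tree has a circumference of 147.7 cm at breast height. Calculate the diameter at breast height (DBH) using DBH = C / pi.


DBH = C / pi = 147.7 / 3.141593 = 47.0144 ≈ 47.01 cm

47.01 cm


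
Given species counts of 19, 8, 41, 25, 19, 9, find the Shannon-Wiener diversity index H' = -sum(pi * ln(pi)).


Total N = 19 + 8 + 41 + 25 + 19 + 9 = 121
Per-species terms:
  p = 19/121 = 0.157025; ln(p) = -1.851350; p*ln(p) = 0.157025 * (-1.851350) = -0.290708
  p = 8/121 = 0.066116; ln(p) = -2.716345; p*ln(p) = 0.066116 * (-2.716345) = -0.179594
  p = 41/121 = 0.338843; ln(p) = -1.082218; p*ln(p) = 0.338843 * (-1.082218) = -0.366702
  p = 25/121 = 0.206612; ln(p) = -1.576913; p*ln(p) = 0.206612 * (-1.576913) = -0.325809
  p = 19/121 = 0.157025; ln(p) = -1.851350; p*ln(p) = 0.157025 * (-1.851350) = -0.290708
  p = 9/121 = 0.074380; ln(p) = -2.598568; p*ln(p) = 0.074380 * (-2.598568) = -0.193281
sum(p*ln(p)) = (-0.290708) + (-0.179594) + (-0.366702) + (-0.325809) + (-0.290708) + (-0.193281) = -1.646802
H' = -(-1.646802) = 1.646802 ≈ 1.6468

1.6468


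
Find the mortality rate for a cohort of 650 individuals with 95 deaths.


Mortality rate = 95 / 650 = 0.146154 ≈ 0.1462

0.1462


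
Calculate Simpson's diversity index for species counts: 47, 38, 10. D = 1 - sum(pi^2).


Total N = 47 + 38 + 10 = 95
Per-species terms:
  p = 47/95 = 0.494737; p^2 = 0.494737^2 = 0.244765
  p = 38/95 = 0.400000; p^2 = 0.400000^2 = 0.160000
  p = 10/95 = 0.105263; p^2 = 0.105263^2 = 0.011080
sum(p^2) = 0.244765 + 0.160000 + 0.011080 = 0.415845
D = 1 - 0.415845 = 0.584155 ≈ 0.5842

0.5842


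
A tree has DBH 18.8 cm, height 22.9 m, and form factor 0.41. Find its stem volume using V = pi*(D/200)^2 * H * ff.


(D/200)^2 = (18.8/200)^2 = 0.094^2 = 0.008836
BA = 3.141593 * 0.008836 = 0.0277591 m^2
V = 0.0277591 * 22.9 * 0.41 = 0.260630 ≈ 0.261 m^3

0.261 m^3


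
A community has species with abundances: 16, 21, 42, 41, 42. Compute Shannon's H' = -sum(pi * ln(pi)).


Total N = 16 + 21 + 42 + 41 + 42 = 162
Per-species terms:
  p = 16/162 = 0.098765; ln(p) = -2.315012; p*ln(p) = 0.098765 * (-2.315012) = -0.228642
  p = 21/162 = 0.129630; ln(p) = -2.043071; p*ln(p) = 0.129630 * (-2.043071) = -0.264843
  p = 42/162 = 0.259259; ln(p) = -1.349928; p*ln(p) = 0.259259 * (-1.349928) = -0.349981
  p = 41/162 = 0.253086; ln(p) = -1.374026; p*ln(p) = 0.253086 * (-1.374026) = -0.347747
  p = 42/162 = 0.259259; ln(p) = -1.349928; p*ln(p) = 0.259259 * (-1.349928) = -0.349981
sum(p*ln(p)) = (-0.228642) + (-0.264843) + (-0.349981) + (-0.347747) + (-0.349981) = -1.541194
H' = -(-1.541194) = 1.541194 ≈ 1.5412

1.5412


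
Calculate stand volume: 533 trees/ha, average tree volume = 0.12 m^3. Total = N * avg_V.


V_stand = 533 * 0.12 = 63.96 ≈ 64.0 m^3/ha

64.0 m^3/ha


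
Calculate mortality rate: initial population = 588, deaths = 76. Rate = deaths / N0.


Mortality rate = 76 / 588 = 0.129252 ≈ 0.1293

0.1293


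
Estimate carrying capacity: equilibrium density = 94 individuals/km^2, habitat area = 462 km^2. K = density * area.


K = 94 * 462 = 43428 individuals

43428 individuals


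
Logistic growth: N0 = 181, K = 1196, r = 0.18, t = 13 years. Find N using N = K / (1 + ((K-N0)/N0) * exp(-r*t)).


(K - N0)/N0 = (1196 - 181)/181 = 1015/181 = 5.60773
r*t = 0.18 * 13 = 2.34; exp(-2.34) = 0.0963276
5.60773 * 0.0963276 = 0.540179
1 + 0.540179 = 1.54018
N = 1196 / 1.54018 = 776.533 ≈ 777

777


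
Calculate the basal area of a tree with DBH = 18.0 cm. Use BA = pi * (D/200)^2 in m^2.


D/200 = 18.0/200 = 0.09 m
(D/200)^2 = 0.09^2 = 0.0081
BA = 3.141593 * 0.0081 = 0.0254469 ≈ 0.0254 m^2

0.0254 m^2


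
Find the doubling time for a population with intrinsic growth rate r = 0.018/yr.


td = ln(2) / 0.018 = 0.693147 / 0.018 = 38.5082 ≈ 38.5 years

38.5 years


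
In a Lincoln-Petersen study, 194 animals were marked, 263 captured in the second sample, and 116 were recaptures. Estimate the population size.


N = M * C / R = 194 * 263 / 116 = 51022 / 116 = 439.84 ≈ 440

440 individuals


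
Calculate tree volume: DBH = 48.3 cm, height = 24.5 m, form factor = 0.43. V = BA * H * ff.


(D/200)^2 = (48.3/200)^2 = 0.2415^2 = 0.05832225
BA = 3.141593 * 0.05832225 = 0.183225 m^2
V = 0.183225 * 24.5 * 0.43 = 1.93028 ≈ 1.930 m^3

1.930 m^3


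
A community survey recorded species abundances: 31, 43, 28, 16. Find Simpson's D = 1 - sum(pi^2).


Total N = 31 + 43 + 28 + 16 = 118
Per-species terms:
  p = 31/118 = 0.262712; p^2 = 0.262712^2 = 0.069018
  p = 43/118 = 0.364407; p^2 = 0.364407^2 = 0.132792
  p = 28/118 = 0.237288; p^2 = 0.237288^2 = 0.056306
  p = 16/118 = 0.135593; p^2 = 0.135593^2 = 0.018385
sum(p^2) = 0.069018 + 0.132792 + 0.056306 + 0.018385 = 0.276501
D = 1 - 0.276501 = 0.723499 ≈ 0.7235

0.7235


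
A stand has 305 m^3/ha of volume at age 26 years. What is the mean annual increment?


MAI = 305 / 26 = 11.7308 ≈ 11.73 m^3/ha/yr

11.73 m^3/ha/yr


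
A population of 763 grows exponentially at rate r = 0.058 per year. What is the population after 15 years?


r*t = 0.058 * 15 = 0.87
exp(0.87) = 2.38691
N = 763 * 2.38691 = 1821.21 ≈ 1821

1821


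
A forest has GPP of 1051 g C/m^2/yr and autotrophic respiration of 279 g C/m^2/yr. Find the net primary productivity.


NPP = GPP - Ra = 1051 - 279 = 772 g C/m^2/yr

772 g C/m^2/yr


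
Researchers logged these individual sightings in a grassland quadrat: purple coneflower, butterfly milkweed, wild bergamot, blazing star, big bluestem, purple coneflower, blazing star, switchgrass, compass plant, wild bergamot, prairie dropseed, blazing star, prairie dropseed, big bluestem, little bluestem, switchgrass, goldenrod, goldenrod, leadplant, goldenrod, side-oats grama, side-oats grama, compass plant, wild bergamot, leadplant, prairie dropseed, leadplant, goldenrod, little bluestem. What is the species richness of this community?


Total individuals logged = 29
Distinct species (count of individuals): purple coneflower (2), butterfly milkweed (1), wild bergamot (3), blazing star (3), big bluestem (2), switchgrass (2), compass plant (2), prairie dropseed (3), little bluestem (2), goldenrod (4), leadplant (3), side-oats grama (2)
Species richness = number of distinct species = 12

12


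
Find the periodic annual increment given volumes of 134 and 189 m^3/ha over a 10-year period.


PAI = (V2 - V1) / period = (189 - 134) / 10 = 55 / 10 = 5.50 m^3/ha/yr

5.50 m^3/ha/yr


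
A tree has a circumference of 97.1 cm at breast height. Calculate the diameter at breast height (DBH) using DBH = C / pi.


DBH = C / pi = 97.1 / 3.141593 = 30.9079 ≈ 30.91 cm

30.91 cm


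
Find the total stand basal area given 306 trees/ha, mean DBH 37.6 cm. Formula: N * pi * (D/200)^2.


(D/200)^2 = (37.6/200)^2 = 0.188^2 = 0.035344
Individual BA = 3.141593 * 0.035344 = 0.111036 m^2
Stand BA = 306 * 0.111036 = 33.9770 ≈ 33.98 m^2/ha

33.98 m^2/ha


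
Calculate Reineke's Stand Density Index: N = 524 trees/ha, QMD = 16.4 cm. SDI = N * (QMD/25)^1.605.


QMD/25 = 16.4/25 = 0.656
(0.656)^1.605 = exp(1.605 * ln(0.656)) = exp(1.605 * (-0.421594)) = exp(-0.676658) = 0.508313
SDI = 524 * 0.508313 = 266.356 ≈ 266

266


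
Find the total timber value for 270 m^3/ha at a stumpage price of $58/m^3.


Value = 270 * 58 = $15660/ha

$15660/ha


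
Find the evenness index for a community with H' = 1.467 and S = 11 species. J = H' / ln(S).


ln(11) = 2.39790
J = H' / ln(S) = 1.467 / 2.39790 = 0.611785 ≈ 0.6118

0.6118


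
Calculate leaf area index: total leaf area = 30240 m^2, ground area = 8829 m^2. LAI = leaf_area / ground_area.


LAI = 30240 / 8829 = 3.4251 ≈ 3.43

3.43


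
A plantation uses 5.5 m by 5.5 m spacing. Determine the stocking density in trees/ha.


N = 10000 / 5.5^2 = 10000 / 30.25 = 330.579 ≈ 331 trees/ha

331 trees/ha


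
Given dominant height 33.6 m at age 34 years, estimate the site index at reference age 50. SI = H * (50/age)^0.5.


50/34 = 1.47059
(1.47059)^0.5 = 1.21268
SI = 33.6 * 1.21268 = 40.7460 ≈ 40.7 m

40.7 m


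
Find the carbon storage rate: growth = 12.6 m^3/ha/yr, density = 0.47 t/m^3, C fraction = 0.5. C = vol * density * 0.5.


C = 12.6 * 0.47 * 0.5 = 2.961 ≈ 2.96 t C/ha/yr

2.96 t C/ha/yr


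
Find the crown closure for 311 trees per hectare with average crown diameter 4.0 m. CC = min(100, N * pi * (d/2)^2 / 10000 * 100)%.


(d/2)^2 = (4.0/2)^2 = 2^2 = 4
Crown area = 3.141593 * 4 = 12.5664 m^2
N * area / 10000 * 100 = 311 * 12.5664 / 10000 * 100 = 39.0815
CC = min(100, 39.0815) = 39.0815 ≈ 39.1%

39.1%


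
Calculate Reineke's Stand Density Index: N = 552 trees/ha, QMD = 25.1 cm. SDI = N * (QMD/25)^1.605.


QMD/25 = 25.1/25 = 1.004
(1.004)^1.605 = exp(1.605 * ln(1.004)) = exp(1.605 * 0.00399202) = exp(0.00640719) = 1.00643
SDI = 552 * 1.00643 = 555.549 ≈ 556

556


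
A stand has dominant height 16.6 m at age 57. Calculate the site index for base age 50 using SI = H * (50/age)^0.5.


50/57 = 0.877193
(0.877193)^0.5 = 0.936586
SI = 16.6 * 0.936586 = 15.5473 ≈ 15.5 m

15.5 m


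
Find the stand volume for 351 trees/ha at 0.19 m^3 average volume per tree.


V_stand = 351 * 0.19 = 66.69 ≈ 66.7 m^3/ha

66.7 m^3/ha


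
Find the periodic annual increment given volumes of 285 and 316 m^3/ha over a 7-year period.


PAI = (V2 - V1) / period = (316 - 285) / 7 = 31 / 7 = 4.4286 ≈ 4.43 m^3/ha/yr

4.43 m^3/ha/yr


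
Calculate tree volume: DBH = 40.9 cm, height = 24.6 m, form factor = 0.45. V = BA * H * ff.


(D/200)^2 = (40.9/200)^2 = 0.2045^2 = 0.04182025
BA = 3.141593 * 0.04182025 = 0.131382 m^2
V = 0.131382 * 24.6 * 0.45 = 1.45440 ≈ 1.454 m^3

1.454 m^3


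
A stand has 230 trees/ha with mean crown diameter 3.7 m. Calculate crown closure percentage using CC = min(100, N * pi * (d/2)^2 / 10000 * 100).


(d/2)^2 = (3.7/2)^2 = 1.85^2 = 3.4225
Crown area = 3.141593 * 3.4225 = 10.7521 m^2
N * area / 10000 * 100 = 230 * 10.7521 / 10000 * 100 = 24.7298
CC = min(100, 24.7298) = 24.7298 ≈ 24.7%

24.7%


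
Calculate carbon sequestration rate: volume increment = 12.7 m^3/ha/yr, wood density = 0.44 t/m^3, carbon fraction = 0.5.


C = 12.7 * 0.44 * 0.5 = 2.794 ≈ 2.79 t C/ha/yr

2.79 t C/ha/yr


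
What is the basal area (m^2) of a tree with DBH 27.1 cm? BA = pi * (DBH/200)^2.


D/200 = 27.1/200 = 0.1355 m
(D/200)^2 = 0.1355^2 = 0.01836025
BA = 3.141593 * 0.01836025 = 0.0576804 ≈ 0.0577 m^2

0.0577 m^2


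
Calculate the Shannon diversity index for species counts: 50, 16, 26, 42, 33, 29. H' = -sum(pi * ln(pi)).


Total N = 50 + 16 + 26 + 42 + 33 + 29 = 196
Per-species terms:
  p = 50/196 = 0.255102; ln(p) = -1.366092; p*ln(p) = 0.255102 * (-1.366092) = -0.348493
  p = 16/196 = 0.081633; ln(p) = -2.505522; p*ln(p) = 0.081633 * (-2.505522) = -0.204533
  p = 26/196 = 0.132653; ln(p) = -2.020019; p*ln(p) = 0.132653 * (-2.020019) = -0.267962
  p = 42/196 = 0.214286; ln(p) = -1.540444; p*ln(p) = 0.214286 * (-1.540444) = -0.330096
  p = 33/196 = 0.168367; ln(p) = -1.781609; p*ln(p) = 0.168367 * (-1.781609) = -0.299964
  p = 29/196 = 0.147959; ln(p) = -1.910820; p*ln(p) = 0.147959 * (-1.910820) = -0.282723
sum(p*ln(p)) = (-0.348493) + (-0.204533) + (-0.267962) + (-0.330096) + (-0.299964) + (-0.282723) = -1.733771
H' = -(-1.733771) = 1.733771 ≈ 1.7338

1.7338


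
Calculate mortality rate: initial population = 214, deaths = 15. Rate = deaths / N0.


Mortality rate = 15 / 214 = 0.070093 ≈ 0.0701

0.0701


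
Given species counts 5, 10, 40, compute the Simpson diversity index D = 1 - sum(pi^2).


Total N = 5 + 10 + 40 = 55
Per-species terms:
  p = 5/55 = 0.090909; p^2 = 0.090909^2 = 0.008264
  p = 10/55 = 0.181818; p^2 = 0.181818^2 = 0.033058
  p = 40/55 = 0.727273; p^2 = 0.727273^2 = 0.528926
sum(p^2) = 0.008264 + 0.033058 + 0.528926 = 0.570248
D = 1 - 0.570248 = 0.429752 ≈ 0.4298

0.4298


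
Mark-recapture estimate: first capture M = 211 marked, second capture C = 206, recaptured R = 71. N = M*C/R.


N = M * C / R = 211 * 206 / 71 = 43466 / 71 = 612.20 ≈ 612

612 individuals


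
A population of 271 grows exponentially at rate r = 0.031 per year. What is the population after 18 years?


r*t = 0.031 * 18 = 0.558
exp(0.558) = 1.74717
N = 271 * 1.74717 = 473.483 ≈ 473

473


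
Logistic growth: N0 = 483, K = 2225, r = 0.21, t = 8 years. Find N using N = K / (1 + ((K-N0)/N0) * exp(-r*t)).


(K - N0)/N0 = (2225 - 483)/483 = 1742/483 = 3.60663
r*t = 0.21 * 8 = 1.68; exp(-1.68) = 0.186374
3.60663 * 0.186374 = 0.672182
1 + 0.672182 = 1.67218
N = 2225 / 1.67218 = 1330.60 ≈ 1331

1331


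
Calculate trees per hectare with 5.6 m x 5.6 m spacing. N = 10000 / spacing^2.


N = 10000 / 5.6^2 = 10000 / 31.36 = 318.878 ≈ 319 trees/ha

319 trees/ha


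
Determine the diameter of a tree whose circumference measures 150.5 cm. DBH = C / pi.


DBH = C / pi = 150.5 / 3.141593 = 47.9056 ≈ 47.91 cm

47.91 cm


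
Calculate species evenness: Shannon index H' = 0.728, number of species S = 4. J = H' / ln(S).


ln(4) = 1.38629
J = H' / ln(S) = 0.728 / 1.38629 = 0.525143 ≈ 0.5251

0.5251


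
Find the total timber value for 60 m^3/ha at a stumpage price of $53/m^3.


Value = 60 * 53 = $3180/ha

$3180/ha


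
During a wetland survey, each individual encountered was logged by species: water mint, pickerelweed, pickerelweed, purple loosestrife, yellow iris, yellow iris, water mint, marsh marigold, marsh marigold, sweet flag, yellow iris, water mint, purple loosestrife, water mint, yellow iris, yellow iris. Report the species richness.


Total individuals logged = 16
Distinct species (count of individuals): water mint (4), pickerelweed (2), purple loosestrife (2), yellow iris (5), marsh marigold (2), sweet flag (1)
Species richness = number of distinct species = 6

6
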